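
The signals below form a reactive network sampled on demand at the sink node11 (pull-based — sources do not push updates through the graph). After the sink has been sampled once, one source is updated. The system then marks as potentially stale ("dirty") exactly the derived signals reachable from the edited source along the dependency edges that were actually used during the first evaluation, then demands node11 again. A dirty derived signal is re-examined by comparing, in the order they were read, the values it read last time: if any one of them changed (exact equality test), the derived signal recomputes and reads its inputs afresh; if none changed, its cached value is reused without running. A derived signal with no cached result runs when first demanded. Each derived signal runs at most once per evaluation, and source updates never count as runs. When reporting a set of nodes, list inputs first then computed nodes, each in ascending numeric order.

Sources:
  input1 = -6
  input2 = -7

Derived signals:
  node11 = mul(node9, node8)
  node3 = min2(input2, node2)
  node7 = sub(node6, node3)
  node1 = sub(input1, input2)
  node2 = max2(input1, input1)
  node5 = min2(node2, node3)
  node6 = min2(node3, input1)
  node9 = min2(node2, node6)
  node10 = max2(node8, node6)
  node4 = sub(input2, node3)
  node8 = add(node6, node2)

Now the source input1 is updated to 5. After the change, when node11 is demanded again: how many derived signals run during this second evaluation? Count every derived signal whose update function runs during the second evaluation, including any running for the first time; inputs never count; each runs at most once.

Run set: node2, node3, node6, node8, node9, node11 (6 run).

Initial pass — values computed on the first demand:
  node2 = max2(-6, -6) = -6
  node3 = min2(-7, -6) = -7
  node6 = min2(-7, -6) = -7
  node8 = add(-7, -6) = -13
  node9 = min2(-6, -7) = -7
  node11 = mul(-7, -13) = 91

Second demand — change propagation:
  node2: re-runs because input1 -6->5; input1 -6->5; new result 5.
  node3: re-runs because node2 -6->5; new result -7 (unchanged).
  node6: re-runs because input1 -6->5; new result -7 (unchanged).
  node8: re-runs because node2 -6->5; new result -2.
  node9: re-runs because node2 -6->5; new result -7 (unchanged).
  node11: re-runs because node8 -13->-2; new result 14.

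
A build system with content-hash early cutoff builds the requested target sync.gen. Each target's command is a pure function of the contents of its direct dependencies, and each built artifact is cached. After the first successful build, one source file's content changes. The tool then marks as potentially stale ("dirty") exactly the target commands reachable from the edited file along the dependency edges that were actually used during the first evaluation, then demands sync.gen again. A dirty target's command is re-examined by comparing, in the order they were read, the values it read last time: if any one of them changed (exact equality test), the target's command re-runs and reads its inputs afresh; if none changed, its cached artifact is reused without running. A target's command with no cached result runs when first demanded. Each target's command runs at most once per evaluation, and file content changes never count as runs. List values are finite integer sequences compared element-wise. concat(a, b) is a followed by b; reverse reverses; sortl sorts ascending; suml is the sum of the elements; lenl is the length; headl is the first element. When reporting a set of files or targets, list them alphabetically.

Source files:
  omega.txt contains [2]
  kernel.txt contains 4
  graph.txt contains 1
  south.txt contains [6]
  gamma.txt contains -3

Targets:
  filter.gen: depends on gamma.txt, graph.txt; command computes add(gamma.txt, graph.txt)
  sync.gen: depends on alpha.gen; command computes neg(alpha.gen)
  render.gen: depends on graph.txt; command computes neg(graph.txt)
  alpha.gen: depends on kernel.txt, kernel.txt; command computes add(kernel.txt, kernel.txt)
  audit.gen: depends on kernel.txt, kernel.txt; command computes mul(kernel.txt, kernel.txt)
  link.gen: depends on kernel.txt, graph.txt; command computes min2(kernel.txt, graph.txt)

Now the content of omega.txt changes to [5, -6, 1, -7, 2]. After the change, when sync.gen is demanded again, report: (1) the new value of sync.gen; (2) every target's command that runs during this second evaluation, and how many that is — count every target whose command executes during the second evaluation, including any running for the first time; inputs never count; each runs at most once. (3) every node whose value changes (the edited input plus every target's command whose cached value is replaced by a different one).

New value of sync.gen: -8.
Target commands that run: none — 0 in total.
Values that change: omega.txt.
Key observation: omega.txt is never demanded by the output, so the edit triggers no recomputation at all.

First evaluation (everything demanded from the output):
  alpha.gen = add(4, 4) = 8
  sync.gen = neg(8) = -8

Propagation after the edit:
  omega.txt feeds no computation that the output demands — nothing is marked dirty and nothing runs.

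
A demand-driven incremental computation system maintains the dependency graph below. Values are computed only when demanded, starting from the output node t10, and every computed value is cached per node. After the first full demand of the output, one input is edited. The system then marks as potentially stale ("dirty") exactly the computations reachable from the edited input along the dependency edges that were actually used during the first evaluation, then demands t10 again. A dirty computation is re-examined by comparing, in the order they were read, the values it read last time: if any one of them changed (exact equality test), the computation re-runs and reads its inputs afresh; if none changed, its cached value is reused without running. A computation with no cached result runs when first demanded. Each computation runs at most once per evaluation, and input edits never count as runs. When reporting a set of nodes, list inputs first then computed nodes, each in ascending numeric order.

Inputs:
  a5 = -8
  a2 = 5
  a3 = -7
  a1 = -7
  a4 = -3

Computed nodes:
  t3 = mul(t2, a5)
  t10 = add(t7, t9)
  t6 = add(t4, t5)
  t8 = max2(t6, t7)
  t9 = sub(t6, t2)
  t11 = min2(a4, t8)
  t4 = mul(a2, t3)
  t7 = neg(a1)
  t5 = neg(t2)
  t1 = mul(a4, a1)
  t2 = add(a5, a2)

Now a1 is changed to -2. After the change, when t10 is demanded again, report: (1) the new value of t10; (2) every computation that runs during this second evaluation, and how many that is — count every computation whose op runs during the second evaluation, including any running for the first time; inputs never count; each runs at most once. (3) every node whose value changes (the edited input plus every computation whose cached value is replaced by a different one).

First evaluation (everything demanded from the output):
  t2 = add(-8, 5) = -3
  t3 = mul(-3, -8) = 24
  t4 = mul(5, 24) = 120
  t5 = neg(-3) = 3
  t6 = add(120, 3) = 123
  t7 = neg(-7) = 7
  t9 = sub(123, -3) = 126
  t10 = add(7, 126) = 133

Propagation after the edit:
  t7: runs — a1 -7->-2; result 2.
  t10: runs — t7 7->2; result 128.

New value of t10: 128.
Computations that run: t7, t10 — 2 in total.
Values that change: a1, t7, t10.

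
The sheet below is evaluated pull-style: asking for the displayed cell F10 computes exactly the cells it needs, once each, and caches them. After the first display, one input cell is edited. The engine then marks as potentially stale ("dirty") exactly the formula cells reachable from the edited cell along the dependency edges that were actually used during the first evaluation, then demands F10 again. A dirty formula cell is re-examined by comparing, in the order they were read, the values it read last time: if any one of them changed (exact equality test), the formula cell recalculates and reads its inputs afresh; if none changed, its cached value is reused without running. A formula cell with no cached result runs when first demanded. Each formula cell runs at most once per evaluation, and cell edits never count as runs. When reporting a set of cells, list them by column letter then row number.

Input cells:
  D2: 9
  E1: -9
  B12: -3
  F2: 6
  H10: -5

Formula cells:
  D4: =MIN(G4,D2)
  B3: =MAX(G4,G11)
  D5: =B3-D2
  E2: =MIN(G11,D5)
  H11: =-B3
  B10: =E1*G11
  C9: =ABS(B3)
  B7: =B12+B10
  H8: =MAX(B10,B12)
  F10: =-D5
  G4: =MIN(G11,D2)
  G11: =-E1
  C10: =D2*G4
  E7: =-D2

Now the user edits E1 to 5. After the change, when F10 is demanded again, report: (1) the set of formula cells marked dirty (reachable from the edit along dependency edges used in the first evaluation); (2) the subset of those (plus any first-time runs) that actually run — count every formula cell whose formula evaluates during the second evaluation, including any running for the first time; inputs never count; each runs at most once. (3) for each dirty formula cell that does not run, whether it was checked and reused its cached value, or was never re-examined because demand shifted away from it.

First demand of the output computes:
  G11 = -(-9) = 9
  G4 = MIN(9, 9) = 9
  B3 = MAX(9, 9) = 9
  D5 = 9 - 9 = 0
  F10 = -(0) = 0

After the edit, cleaning proceeds:
  G11: a read changed (E1 -9->5) — executes, giving -5.
  G4: a read changed (G11 9->-5) — executes, giving -5.
  B3: a read changed (G4 9->-5; G11 9->-5) — executes, giving -5.
  D5: a read changed (B3 9->-5) — executes, giving -14.
  F10: a read changed (D5 0->-14) — executes, giving 14.

The edit dirties: B3, D5, F10, G4, G11.
5 formula cells run: B3, D5, F10, G4, G11.
No dirty formula cell escaped a run.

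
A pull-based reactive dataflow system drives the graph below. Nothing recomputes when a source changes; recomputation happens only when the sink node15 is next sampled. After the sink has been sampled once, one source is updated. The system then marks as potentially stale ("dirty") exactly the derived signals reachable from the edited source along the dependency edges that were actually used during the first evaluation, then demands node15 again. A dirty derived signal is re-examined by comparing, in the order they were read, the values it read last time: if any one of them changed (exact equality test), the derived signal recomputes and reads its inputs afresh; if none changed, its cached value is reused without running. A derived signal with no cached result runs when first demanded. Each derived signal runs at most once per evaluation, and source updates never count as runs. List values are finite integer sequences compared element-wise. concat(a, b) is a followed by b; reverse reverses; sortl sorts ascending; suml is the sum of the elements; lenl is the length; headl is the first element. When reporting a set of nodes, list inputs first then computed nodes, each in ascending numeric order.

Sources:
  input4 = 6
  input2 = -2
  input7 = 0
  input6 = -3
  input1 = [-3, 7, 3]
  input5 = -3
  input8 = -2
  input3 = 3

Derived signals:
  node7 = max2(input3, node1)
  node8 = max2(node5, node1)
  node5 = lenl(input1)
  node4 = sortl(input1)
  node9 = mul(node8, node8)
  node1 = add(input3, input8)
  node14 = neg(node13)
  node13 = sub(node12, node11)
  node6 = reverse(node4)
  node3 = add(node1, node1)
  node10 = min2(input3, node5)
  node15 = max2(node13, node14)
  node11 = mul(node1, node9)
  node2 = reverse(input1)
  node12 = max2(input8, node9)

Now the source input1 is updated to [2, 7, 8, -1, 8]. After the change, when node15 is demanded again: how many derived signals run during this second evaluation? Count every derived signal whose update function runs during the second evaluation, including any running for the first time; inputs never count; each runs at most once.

Derived signals that run: node5, node8, node9, node11, node12, node13 — 6 in total.
Key observation: the change is absorbed at node13 — it re-runs but produces the same value, and the output's value is unchanged.

First evaluation (everything demanded from the output):
  node1 = add(3, -2) = 1
  node5 = lenl([-3, 7, 3]) = 3
  node8 = max2(3, 1) = 3
  node9 = mul(3, 3) = 9
  node11 = mul(1, 9) = 9
  node12 = max2(-2, 9) = 9
  node13 = sub(9, 9) = 0
  node14 = neg(0) = 0
  node15 = max2(0, 0) = 0

Propagation after the edit:
  node5: runs — input1 [-3, 7, 3]->[2, 7, 8, -1, 8]; result 5.
  node8: runs — node5 3->5; result 5.
  node9: runs — node8 3->5; node8 3->5; result 25.
  node11: runs — node9 9->25; result 25.
  node12: runs — node9 9->25; result 25.
  node13: runs — node12 9->25; node11 9->25; result 0 (same value as before).
  node14: checked — values it read are unchanged (node13 unchanged); reused cached 0 without running.
  node15: checked — values it read are unchanged (node13 unchanged, node14 unchanged); reused cached 0 without running.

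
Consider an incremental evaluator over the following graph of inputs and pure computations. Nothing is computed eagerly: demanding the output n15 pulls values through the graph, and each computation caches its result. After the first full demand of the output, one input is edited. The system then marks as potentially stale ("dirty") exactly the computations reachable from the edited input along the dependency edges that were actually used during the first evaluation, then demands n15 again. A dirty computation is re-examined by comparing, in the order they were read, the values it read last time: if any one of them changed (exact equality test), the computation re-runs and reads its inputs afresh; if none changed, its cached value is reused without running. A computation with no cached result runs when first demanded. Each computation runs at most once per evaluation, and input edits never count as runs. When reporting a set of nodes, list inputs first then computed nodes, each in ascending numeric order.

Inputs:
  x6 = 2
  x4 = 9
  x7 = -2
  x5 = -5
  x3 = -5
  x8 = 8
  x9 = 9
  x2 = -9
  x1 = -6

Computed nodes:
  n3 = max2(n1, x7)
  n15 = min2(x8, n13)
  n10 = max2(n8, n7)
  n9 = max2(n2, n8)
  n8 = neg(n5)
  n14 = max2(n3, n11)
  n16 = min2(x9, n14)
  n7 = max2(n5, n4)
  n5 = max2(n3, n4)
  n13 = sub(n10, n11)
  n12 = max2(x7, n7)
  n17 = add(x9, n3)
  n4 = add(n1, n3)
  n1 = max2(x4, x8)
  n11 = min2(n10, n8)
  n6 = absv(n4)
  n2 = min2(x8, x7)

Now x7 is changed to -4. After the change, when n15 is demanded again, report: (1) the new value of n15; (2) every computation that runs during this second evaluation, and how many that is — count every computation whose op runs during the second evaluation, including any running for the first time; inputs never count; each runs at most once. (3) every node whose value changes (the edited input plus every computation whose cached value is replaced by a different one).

Initial pass — values computed on the first demand:
  n1 = max2(9, 8) = 9
  n3 = max2(9, -2) = 9
  n4 = add(9, 9) = 18
  n5 = max2(9, 18) = 18
  n7 = max2(18, 18) = 18
  n8 = neg(18) = -18
  n10 = max2(-18, 18) = 18
  n11 = min2(18, -18) = -18
  n13 = sub(18, -18) = 36
  n15 = min2(8, 36) = 8

Second demand — change propagation:
  n3: re-runs because x7 -2->-4; new result 9 (unchanged).
  n4: re-examined; everything it read last time is the same (n1 unchanged, n3 unchanged) — cache 18 kept, no run.
  n5: re-examined; everything it read last time is the same (n3 unchanged, n4 unchanged) — cache 18 kept, no run.
  n7: re-examined; everything it read last time is the same (n5 unchanged, n4 unchanged) — cache 18 kept, no run.
  n8: re-examined; everything it read last time is the same (n5 unchanged) — cache -18 kept, no run.
  n10: re-examined; everything it read last time is the same (n8 unchanged, n7 unchanged) — cache 18 kept, no run.
  n11: re-examined; everything it read last time is the same (n10 unchanged, n8 unchanged) — cache -18 kept, no run.
  n13: re-examined; everything it read last time is the same (n10 unchanged, n11 unchanged) — cache 36 kept, no run.
  n15: re-examined; everything it read last time is the same (x8 unchanged, n13 unchanged) — cache 8 kept, no run.

The important point: n3 recomputes to an identical value, and the output ends up unchanged.

n15 now evaluates to 8.
Run set: n3 (1 run).
Changed values: x7.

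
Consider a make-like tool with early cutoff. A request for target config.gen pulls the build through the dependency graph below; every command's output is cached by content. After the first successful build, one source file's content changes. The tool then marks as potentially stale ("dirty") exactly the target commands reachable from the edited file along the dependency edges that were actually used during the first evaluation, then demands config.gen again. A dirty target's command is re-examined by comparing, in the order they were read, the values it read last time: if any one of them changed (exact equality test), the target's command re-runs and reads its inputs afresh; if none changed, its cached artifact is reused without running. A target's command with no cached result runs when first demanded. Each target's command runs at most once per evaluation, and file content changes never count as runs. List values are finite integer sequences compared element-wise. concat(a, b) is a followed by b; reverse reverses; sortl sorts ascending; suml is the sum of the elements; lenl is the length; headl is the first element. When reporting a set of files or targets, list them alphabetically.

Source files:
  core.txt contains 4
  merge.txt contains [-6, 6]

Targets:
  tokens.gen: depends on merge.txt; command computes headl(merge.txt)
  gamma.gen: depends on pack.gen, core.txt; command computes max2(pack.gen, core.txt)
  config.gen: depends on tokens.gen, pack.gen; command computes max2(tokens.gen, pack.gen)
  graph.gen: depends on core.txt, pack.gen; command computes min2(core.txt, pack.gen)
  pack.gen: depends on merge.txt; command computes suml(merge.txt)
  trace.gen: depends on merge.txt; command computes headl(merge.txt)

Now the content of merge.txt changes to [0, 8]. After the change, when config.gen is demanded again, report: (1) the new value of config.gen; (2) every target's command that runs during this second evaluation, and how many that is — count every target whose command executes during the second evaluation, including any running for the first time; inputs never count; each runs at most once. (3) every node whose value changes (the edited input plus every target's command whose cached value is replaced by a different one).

First demand of the output computes:
  pack.gen = suml([-6, 6]) = 0
  tokens.gen = headl([-6, 6]) = -6
  config.gen = max2(-6, 0) = 0

After the edit, cleaning proceeds:
  pack.gen: a read changed (merge.txt [-6, 6]->[0, 8]) — executes, giving 8.
  tokens.gen: a read changed (merge.txt [-6, 6]->[0, 8]) — executes, giving 0.
  config.gen: a read changed (tokens.gen -6->0; pack.gen 0->8) — executes, giving 8.

Demanding config.gen again yields 8.
3 target commands run: config.gen, pack.gen, tokens.gen.
The nodes whose values change: config.gen, merge.txt, pack.gen, tokens.gen.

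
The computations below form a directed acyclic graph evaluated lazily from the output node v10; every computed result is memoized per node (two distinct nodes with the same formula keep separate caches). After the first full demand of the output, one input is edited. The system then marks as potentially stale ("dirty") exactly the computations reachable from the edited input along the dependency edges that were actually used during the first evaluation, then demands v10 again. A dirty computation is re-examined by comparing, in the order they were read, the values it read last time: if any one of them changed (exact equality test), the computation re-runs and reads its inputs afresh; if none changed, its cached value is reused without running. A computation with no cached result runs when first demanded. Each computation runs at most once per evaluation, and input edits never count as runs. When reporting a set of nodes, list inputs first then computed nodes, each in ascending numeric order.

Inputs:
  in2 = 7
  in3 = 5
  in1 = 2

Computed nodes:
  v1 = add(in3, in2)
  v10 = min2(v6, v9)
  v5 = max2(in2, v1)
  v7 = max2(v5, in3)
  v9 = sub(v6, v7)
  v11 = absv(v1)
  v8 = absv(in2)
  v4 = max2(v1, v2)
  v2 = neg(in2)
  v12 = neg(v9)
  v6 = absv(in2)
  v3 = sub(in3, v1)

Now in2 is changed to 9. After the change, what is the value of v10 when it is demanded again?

First demand of the output computes:
  v1 = add(5, 7) = 12
  v5 = max2(7, 12) = 12
  v6 = absv(7) = 7
  v7 = max2(12, 5) = 12
  v9 = sub(7, 12) = -5
  v10 = min2(7, -5) = -5

After the edit, cleaning proceeds:
  v1: a read changed (in2 7->9) — executes, giving 14.
  v5: a read changed (in2 7->9; v1 12->14) — executes, giving 14.
  v6: a read changed (in2 7->9) — executes, giving 9.
  v7: a read changed (v5 12->14) — executes, giving 14.
  v9: a read changed (v6 7->9; v7 12->14) — executes, giving -5 — identical to its old value.
  v10: a read changed (v6 7->9) — executes, giving -5 — identical to its old value.

Demanding v10 again yields -5.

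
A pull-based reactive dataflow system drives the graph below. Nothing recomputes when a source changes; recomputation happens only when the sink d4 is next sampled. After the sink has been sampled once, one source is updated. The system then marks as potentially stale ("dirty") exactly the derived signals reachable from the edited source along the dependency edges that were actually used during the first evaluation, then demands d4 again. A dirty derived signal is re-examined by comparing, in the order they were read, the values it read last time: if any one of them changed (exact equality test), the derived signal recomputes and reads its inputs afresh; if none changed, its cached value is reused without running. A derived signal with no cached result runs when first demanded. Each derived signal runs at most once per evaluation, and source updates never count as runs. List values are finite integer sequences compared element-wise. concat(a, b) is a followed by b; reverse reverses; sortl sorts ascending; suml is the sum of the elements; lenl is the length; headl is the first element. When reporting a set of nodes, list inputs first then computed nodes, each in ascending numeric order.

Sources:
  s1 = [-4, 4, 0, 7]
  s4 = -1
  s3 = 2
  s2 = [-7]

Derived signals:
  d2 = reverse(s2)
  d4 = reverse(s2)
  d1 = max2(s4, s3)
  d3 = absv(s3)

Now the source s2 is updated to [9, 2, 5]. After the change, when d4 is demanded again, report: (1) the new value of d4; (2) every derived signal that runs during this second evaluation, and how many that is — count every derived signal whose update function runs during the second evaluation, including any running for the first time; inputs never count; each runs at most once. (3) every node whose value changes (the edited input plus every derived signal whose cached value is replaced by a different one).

New value of d4: [5, 2, 9].
Derived signals that run: d4 — 1 in total.
Values that change: s2, d4.

First evaluation (everything demanded from the output):
  d4 = reverse([-7]) = [-7]

Propagation after the edit:
  d4: runs — s2 [-7]->[9, 2, 5]; result [5, 2, 9].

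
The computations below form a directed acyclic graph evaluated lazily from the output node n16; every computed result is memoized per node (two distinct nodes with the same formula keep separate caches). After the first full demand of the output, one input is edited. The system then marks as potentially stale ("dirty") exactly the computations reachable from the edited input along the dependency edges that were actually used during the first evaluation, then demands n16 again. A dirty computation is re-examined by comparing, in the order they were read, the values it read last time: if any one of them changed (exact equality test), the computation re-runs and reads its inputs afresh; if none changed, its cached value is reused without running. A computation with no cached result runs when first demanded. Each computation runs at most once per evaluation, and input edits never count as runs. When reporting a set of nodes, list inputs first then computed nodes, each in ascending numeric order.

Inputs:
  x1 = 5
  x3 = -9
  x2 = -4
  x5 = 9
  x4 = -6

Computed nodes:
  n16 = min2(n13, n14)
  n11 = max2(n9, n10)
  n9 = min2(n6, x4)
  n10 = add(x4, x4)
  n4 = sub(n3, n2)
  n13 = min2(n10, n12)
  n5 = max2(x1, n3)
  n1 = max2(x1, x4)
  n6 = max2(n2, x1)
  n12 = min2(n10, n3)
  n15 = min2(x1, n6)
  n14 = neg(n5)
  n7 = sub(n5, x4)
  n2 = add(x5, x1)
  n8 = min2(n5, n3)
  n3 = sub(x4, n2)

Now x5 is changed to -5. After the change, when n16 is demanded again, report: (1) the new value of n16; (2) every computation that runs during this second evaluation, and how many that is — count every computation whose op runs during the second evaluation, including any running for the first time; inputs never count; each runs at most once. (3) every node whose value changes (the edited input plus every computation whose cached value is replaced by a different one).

Demanding n16 again yields -12.
6 computations run: n2, n3, n5, n12, n13, n16.
The nodes whose values change: x5, n2, n3, n12, n13, n16.
Note where the cutoff bites: n14 is checked, finds nothing changed, and keeps its cache.

First demand of the output computes:
  n2 = add(9, 5) = 14
  n3 = sub(-6, 14) = -20
  n5 = max2(5, -20) = 5
  n10 = add(-6, -6) = -12
  n12 = min2(-12, -20) = -20
  n13 = min2(-12, -20) = -20
  n14 = neg(5) = -5
  n16 = min2(-20, -5) = -20

After the edit, cleaning proceeds:
  n2: a read changed (x5 9->-5) — executes, giving 0.
  n3: a read changed (n2 14->0) — executes, giving -6.
  n5: a read changed (n3 -20->-6) — executes, giving 5 — identical to its old value.
  n12: a read changed (n3 -20->-6) — executes, giving -12.
  n13: a read changed (n12 -20->-12) — executes, giving -12.
  n14: dirty, but its reads are unchanged (n5 unchanged); cached -5 stands.
  n16: a read changed (n13 -20->-12) — executes, giving -12.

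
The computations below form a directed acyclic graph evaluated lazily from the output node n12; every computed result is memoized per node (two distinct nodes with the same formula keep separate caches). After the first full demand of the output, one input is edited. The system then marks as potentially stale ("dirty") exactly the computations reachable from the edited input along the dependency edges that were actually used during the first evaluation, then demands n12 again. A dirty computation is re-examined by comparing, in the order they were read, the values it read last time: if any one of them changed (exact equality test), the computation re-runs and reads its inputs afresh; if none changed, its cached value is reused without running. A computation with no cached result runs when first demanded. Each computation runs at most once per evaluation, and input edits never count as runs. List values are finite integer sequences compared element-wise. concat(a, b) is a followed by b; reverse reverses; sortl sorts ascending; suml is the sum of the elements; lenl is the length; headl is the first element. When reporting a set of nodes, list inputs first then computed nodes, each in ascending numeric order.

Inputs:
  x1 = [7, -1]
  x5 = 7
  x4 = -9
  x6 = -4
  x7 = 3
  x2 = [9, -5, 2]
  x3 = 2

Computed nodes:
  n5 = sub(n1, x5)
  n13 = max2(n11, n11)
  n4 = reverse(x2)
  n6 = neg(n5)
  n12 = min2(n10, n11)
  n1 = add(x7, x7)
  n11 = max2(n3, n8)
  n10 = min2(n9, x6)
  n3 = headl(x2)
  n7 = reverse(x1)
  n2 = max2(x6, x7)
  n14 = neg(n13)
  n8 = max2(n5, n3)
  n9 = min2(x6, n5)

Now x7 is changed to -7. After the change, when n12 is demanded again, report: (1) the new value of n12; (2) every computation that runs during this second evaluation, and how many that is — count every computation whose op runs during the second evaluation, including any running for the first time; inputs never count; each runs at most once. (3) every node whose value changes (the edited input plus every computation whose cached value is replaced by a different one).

Demanding n12 again yields -21.
6 computations run: n1, n5, n8, n9, n10, n12.
The nodes whose values change: x7, n1, n5, n9, n10, n12.
Note where the cutoff bites: n11 is checked, finds nothing changed, and keeps its cache.

First demand of the output computes:
  n1 = add(3, 3) = 6
  n3 = headl([9, -5, 2]) = 9
  n5 = sub(6, 7) = -1
  n8 = max2(-1, 9) = 9
  n9 = min2(-4, -1) = -4
  n10 = min2(-4, -4) = -4
  n11 = max2(9, 9) = 9
  n12 = min2(-4, 9) = -4

After the edit, cleaning proceeds:
  n1: a read changed (x7 3->-7; x7 3->-7) — executes, giving -14.
  n5: a read changed (n1 6->-14) — executes, giving -21.
  n8: a read changed (n5 -1->-21) — executes, giving 9 — identical to its old value.
  n9: a read changed (n5 -1->-21) — executes, giving -21.
  n10: a read changed (n9 -4->-21) — executes, giving -21.
  n11: dirty, but its reads are unchanged (n3 unchanged, n8 unchanged); cached 9 stands.
  n12: a read changed (n10 -4->-21) — executes, giving -21.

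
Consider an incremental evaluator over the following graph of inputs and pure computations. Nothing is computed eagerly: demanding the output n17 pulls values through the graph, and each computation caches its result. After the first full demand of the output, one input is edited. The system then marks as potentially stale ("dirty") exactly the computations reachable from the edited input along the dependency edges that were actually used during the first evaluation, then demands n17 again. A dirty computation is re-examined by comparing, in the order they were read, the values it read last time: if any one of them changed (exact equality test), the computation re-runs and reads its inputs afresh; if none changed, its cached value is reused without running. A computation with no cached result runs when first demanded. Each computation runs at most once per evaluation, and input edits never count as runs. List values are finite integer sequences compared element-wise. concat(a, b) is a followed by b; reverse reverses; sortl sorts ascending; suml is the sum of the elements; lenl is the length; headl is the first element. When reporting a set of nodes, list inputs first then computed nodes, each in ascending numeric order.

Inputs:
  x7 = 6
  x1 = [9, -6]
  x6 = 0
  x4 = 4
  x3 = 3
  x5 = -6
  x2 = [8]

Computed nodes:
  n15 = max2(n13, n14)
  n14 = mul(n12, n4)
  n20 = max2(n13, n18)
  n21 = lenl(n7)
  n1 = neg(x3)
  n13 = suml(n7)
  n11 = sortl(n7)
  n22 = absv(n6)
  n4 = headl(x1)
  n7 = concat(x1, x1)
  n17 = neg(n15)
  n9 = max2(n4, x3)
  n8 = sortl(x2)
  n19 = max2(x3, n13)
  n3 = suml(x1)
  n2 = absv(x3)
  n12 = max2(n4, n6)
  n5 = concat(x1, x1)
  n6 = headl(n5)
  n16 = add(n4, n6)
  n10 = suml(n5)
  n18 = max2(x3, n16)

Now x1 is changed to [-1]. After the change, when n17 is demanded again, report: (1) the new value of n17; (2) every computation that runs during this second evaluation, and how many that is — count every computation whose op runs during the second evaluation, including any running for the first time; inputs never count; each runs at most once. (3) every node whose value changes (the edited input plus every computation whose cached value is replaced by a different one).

n17 now evaluates to -1.
Run set: n4, n5, n6, n7, n12, n13, n14, n15, n17 (9 run).
Changed values: x1, n4, n5, n6, n7, n12, n13, n14, n15, n17.

Initial pass — values computed on the first demand:
  n4 = headl([9, -6]) = 9
  n5 = concat([9, -6], [9, -6]) = [9, -6, 9, -6]
  n6 = headl([9, -6, 9, -6]) = 9
  n7 = concat([9, -6], [9, -6]) = [9, -6, 9, -6]
  n12 = max2(9, 9) = 9
  n13 = suml([9, -6, 9, -6]) = 6
  n14 = mul(9, 9) = 81
  n15 = max2(6, 81) = 81
  n17 = neg(81) = -81

Second demand — change propagation:
  n4: re-runs because x1 [9, -6]->[-1]; new result -1.
  n5: re-runs because x1 [9, -6]->[-1]; x1 [9, -6]->[-1]; new result [-1, -1].
  n6: re-runs because n5 [9, -6, 9, -6]->[-1, -1]; new result -1.
  n7: re-runs because x1 [9, -6]->[-1]; x1 [9, -6]->[-1]; new result [-1, -1].
  n12: re-runs because n4 9->-1; n6 9->-1; new result -1.
  n13: re-runs because n7 [9, -6, 9, -6]->[-1, -1]; new result -2.
  n14: re-runs because n12 9->-1; n4 9->-1; new result 1.
  n15: re-runs because n13 6->-2; n14 81->1; new result 1.
  n17: re-runs because n15 81->1; new result -1.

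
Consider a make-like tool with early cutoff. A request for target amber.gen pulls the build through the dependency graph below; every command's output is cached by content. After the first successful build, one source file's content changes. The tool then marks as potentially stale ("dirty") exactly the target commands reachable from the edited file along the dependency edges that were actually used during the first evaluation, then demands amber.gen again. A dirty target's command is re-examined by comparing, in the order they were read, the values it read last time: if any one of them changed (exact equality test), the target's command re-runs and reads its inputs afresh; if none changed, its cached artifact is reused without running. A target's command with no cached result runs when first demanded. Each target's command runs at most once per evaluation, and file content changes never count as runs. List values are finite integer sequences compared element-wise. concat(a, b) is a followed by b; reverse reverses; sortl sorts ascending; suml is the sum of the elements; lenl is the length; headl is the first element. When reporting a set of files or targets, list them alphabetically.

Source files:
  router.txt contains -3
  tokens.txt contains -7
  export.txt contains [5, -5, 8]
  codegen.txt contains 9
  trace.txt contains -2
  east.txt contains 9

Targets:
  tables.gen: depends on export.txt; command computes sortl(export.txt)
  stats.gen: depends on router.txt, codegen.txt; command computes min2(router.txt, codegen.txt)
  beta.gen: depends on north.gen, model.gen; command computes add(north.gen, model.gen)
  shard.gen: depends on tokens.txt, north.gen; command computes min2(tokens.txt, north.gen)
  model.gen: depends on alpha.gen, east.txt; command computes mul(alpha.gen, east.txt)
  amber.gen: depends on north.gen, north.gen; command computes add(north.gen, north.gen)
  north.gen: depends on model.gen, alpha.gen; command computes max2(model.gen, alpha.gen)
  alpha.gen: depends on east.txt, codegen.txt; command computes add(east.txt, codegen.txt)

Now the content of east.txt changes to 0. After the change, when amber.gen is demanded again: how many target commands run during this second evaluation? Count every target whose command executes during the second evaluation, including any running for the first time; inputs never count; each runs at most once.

4 target commands run: alpha.gen, amber.gen, model.gen, north.gen.

First demand of the output computes:
  alpha.gen = add(9, 9) = 18
  model.gen = mul(18, 9) = 162
  north.gen = max2(162, 18) = 162
  amber.gen = add(162, 162) = 324

After the edit, cleaning proceeds:
  alpha.gen: a read changed (east.txt 9->0) — executes, giving 9.
  model.gen: a read changed (alpha.gen 18->9; east.txt 9->0) — executes, giving 0.
  north.gen: a read changed (model.gen 162->0; alpha.gen 18->9) — executes, giving 9.
  amber.gen: a read changed (north.gen 162->9; north.gen 162->9) — executes, giving 18.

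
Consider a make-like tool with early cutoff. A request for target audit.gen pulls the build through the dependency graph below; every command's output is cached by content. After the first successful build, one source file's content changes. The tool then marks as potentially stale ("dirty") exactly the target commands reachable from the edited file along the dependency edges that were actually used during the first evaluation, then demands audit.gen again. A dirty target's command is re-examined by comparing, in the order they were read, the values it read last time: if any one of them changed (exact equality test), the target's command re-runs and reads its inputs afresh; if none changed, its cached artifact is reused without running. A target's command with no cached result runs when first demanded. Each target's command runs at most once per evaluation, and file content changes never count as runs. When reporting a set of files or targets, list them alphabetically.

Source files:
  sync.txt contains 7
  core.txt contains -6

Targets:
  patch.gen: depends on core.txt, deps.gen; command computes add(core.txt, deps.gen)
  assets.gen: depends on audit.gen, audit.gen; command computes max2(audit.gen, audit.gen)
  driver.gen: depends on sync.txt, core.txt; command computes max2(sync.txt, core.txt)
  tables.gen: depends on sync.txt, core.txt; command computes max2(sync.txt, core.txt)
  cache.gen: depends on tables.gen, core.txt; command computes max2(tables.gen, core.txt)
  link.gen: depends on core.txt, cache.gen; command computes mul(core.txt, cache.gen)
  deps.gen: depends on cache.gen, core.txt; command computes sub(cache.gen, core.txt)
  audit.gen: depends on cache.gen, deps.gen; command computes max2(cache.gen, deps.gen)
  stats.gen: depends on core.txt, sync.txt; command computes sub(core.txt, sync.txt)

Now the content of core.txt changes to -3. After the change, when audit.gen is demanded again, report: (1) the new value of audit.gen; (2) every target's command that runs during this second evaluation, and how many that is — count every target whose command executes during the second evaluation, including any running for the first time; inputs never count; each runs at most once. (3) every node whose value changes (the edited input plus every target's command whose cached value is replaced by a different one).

Demanding audit.gen again yields 10.
4 target commands run: audit.gen, cache.gen, deps.gen, tables.gen.
The nodes whose values change: audit.gen, core.txt, deps.gen.

First demand of the output computes:
  tables.gen = max2(7, -6) = 7
  cache.gen = max2(7, -6) = 7
  deps.gen = sub(7, -6) = 13
  audit.gen = max2(7, 13) = 13

After the edit, cleaning proceeds:
  tables.gen: a read changed (core.txt -6->-3) — executes, giving 7 — identical to its old value.
  cache.gen: a read changed (core.txt -6->-3) — executes, giving 7 — identical to its old value.
  deps.gen: a read changed (core.txt -6->-3) — executes, giving 10.
  audit.gen: a read changed (deps.gen 13->10) — executes, giving 10.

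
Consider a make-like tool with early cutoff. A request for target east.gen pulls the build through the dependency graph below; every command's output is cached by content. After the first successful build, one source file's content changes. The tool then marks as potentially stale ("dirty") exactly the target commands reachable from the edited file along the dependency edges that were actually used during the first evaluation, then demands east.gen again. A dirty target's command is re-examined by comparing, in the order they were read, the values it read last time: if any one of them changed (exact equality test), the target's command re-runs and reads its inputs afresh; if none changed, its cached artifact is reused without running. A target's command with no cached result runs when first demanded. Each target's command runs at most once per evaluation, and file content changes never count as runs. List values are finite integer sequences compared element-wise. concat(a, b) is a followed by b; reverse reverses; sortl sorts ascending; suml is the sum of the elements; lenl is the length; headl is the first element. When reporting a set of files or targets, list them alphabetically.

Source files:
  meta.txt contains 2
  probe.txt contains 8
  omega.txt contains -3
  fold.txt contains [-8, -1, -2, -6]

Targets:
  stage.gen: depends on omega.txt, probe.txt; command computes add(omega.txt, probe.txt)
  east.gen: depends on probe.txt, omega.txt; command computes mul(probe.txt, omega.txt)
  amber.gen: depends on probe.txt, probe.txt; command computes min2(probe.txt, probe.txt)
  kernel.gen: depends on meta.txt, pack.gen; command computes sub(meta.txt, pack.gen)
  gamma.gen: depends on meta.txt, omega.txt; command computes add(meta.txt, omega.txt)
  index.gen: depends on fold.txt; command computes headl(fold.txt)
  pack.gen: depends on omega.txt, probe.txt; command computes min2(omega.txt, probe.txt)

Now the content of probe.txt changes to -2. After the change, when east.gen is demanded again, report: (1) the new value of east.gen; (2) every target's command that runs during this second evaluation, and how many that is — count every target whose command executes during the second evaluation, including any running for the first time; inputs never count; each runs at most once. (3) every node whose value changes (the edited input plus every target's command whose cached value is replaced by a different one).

First demand of the output computes:
  east.gen = mul(8, -3) = -24

After the edit, cleaning proceeds:
  east.gen: a read changed (probe.txt 8->-2) — executes, giving 6.

Demanding east.gen again yields 6.
1 target commands run: east.gen.
The nodes whose values change: east.gen, probe.txt.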